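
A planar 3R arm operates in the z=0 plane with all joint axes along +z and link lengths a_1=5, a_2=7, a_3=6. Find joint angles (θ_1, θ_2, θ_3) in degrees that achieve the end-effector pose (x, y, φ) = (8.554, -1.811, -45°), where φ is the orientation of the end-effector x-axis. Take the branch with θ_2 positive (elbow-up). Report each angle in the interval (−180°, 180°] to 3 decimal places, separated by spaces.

-59.997 135.002 -120.005

wrist centre = target − a_3·(cos φ, sin φ) = (4.3114, 2.4316)
cos θ_2 = (24.5007−5²−7²)/(2·5·7) = -0.7071; θ_2 = 135.0021° (elbow-up)
β = atan2(2.4316,4.3114) = 29.4233°; ψ = atan2(4.9496,0.0501) = 89.4204°
θ_1 = β − ψ = -59.9971°
θ_3 = φ − θ_1 − θ_2 = -120.0050° (wrapped to (-180°,180°])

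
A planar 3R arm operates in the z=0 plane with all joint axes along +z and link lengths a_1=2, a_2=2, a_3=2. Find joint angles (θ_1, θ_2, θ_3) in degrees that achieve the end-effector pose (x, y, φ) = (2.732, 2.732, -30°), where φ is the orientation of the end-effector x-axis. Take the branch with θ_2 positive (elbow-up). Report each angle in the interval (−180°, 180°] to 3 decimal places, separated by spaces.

59.997 30.007 -120.004

wrist centre = target − a_3·(cos φ, sin φ) = (0.9999, 3.7320)
cos θ_2 = (14.9277−2²−2²)/(2·2·2) = 0.8660; θ_2 = 30.0069° (elbow-up)
β = atan2(3.7320,0.9999) = 75.0005°; ψ = atan2(1.0002,3.7319) = 15.0034°
θ_1 = β − ψ = 59.9971°
θ_3 = φ − θ_1 − θ_2 = -120.0040° (wrapped to (-180°,180°])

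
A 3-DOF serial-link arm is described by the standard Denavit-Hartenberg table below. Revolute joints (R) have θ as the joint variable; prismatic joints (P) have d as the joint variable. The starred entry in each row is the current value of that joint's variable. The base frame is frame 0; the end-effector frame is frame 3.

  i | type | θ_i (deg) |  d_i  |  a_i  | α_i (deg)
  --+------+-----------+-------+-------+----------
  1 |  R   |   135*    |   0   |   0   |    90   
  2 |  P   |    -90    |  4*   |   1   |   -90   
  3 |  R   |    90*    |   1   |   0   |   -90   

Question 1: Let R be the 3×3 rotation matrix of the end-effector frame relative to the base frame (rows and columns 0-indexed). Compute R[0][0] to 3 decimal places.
End-effector x-axis (col 0 of R) = (-0.7071,-0.7071,-0.0000)
R[0][0] = -0.7071

-0.707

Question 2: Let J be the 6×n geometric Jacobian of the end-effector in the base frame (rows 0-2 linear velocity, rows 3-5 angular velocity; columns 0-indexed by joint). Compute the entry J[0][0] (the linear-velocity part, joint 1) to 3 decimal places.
axis z_0 = ẑ; lever o_n−o_0 = (2.1213,3.5355,-1.0000)
cross product → J_v[:, 0] = (-3.5355,2.1213,0.0000)
J_ω[:, 0] = z_0
entry J[0][0] = -3.5355

-3.536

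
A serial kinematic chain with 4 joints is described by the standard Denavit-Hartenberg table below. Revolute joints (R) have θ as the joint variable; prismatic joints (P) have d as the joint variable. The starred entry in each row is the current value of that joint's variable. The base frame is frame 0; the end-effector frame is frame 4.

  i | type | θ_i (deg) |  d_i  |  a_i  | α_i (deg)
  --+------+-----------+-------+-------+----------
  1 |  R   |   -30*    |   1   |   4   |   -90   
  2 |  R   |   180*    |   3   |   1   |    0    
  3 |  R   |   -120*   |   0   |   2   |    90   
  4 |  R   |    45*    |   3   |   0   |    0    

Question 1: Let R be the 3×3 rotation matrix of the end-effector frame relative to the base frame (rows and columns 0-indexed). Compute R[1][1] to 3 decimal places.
End-effector y-axis (col 1 of R) = (0.0474,0.7891,0.6124)
R[1][1] = 0.7891

0.789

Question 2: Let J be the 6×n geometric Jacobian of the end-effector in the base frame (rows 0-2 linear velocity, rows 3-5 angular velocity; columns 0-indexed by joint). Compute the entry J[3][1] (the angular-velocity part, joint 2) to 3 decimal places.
axis z_1 = (0.5000,0.8660,0.0000); lever o_n−o_1 = (3.7500,1.2990,-0.2321)
cross product → J_v[:, 1] = (-0.2010,0.1160,-2.5981)
J_ω[:, 1] = z_1
entry J[3][1] = 0.5000

0.500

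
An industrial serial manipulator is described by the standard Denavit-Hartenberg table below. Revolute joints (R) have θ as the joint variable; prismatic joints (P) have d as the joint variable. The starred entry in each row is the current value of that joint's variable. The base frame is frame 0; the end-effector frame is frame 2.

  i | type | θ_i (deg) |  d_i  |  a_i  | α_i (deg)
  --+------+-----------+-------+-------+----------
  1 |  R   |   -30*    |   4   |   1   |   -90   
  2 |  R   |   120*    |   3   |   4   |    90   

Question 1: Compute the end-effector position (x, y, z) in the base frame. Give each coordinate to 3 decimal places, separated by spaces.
after link 1: o_1 = (0.8660, -0.5000, 4.0000)
after link 2: o_2 = (0.6340, 3.0981, 0.5359)

0.634 3.098 0.536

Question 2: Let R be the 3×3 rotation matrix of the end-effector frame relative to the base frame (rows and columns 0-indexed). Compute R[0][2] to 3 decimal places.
End-effector z-axis (col 2 of R) = (0.7500,-0.4330,-0.5000)
R[0][2] = 0.7500

0.750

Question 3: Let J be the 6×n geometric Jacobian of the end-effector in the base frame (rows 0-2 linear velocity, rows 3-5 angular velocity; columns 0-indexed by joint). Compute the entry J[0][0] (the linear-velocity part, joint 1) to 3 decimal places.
axis z_0 = ẑ; lever o_n−o_0 = (0.6340,3.0981,0.5359)
cross product → J_v[:, 0] = (-3.0981,0.6340,0.0000)
J_ω[:, 0] = z_0
entry J[0][0] = -3.0981

-3.098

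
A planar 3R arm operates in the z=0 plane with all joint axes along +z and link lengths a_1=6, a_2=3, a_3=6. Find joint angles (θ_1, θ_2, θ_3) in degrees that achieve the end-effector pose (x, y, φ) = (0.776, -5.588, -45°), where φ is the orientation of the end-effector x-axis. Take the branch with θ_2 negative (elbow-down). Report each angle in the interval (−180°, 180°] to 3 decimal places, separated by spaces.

-134.989 -149.986 -120.026

wrist centre = target − a_3·(cos φ, sin φ) = (-3.4666, -1.3454)
cos θ_2 = (13.8276−6²−3²)/(2·6·3) = -0.8659; θ_2 = -149.9857° (elbow-down)
β = atan2(-1.3454,-3.4666) = -158.7894°; ψ = atan2(-1.5006,3.4023) = -23.8008°
θ_1 = β − ψ = -134.9886°
θ_3 = φ − θ_1 − θ_2 = -120.0257° (wrapped to (-180°,180°])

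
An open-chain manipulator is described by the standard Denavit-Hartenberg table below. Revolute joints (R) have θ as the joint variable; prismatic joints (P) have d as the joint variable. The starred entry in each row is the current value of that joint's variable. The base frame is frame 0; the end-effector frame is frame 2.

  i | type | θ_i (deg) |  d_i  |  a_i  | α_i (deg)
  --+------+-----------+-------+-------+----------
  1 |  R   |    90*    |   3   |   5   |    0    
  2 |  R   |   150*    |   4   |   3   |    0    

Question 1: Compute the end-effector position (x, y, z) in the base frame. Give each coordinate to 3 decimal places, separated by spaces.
after link 1: o_1 = (0.0000, 5.0000, 3.0000)
after link 2: o_2 = (-1.5000, 2.4019, 7.0000)

-1.500 2.402 7.000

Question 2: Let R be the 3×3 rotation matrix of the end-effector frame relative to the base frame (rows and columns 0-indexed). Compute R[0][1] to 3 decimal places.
End-effector y-axis (col 1 of R) = (0.8660,-0.5000,0.0000)
R[0][1] = 0.8660

0.866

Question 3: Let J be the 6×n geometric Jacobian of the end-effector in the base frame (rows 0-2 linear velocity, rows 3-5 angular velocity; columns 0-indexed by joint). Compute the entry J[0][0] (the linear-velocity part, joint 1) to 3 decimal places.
axis z_0 = ẑ; lever o_n−o_0 = (-1.5000,2.4019,7.0000)
cross product → J_v[:, 0] = (-2.4019,-1.5000,0.0000)
J_ω[:, 0] = z_0
entry J[0][0] = -2.4019

-2.402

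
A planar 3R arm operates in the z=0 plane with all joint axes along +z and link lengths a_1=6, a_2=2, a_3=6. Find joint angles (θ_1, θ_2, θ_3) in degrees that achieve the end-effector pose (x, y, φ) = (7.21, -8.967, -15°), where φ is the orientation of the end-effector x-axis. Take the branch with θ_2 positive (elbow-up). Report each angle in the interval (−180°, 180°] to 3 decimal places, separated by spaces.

-89.999 45.004 29.995

wrist centre = target − a_3·(cos φ, sin φ) = (1.4144, -7.4141)
cos θ_2 = (56.9693−6²−2²)/(2·6·2) = 0.7071; θ_2 = 45.0042° (elbow-up)
β = atan2(-7.4141,1.4144) = -79.1990°; ψ = atan2(1.4143,7.4141) = 10.8000°
θ_1 = β − ψ = -89.9990°
θ_3 = φ − θ_1 − θ_2 = 29.9948° (wrapped to (-180°,180°])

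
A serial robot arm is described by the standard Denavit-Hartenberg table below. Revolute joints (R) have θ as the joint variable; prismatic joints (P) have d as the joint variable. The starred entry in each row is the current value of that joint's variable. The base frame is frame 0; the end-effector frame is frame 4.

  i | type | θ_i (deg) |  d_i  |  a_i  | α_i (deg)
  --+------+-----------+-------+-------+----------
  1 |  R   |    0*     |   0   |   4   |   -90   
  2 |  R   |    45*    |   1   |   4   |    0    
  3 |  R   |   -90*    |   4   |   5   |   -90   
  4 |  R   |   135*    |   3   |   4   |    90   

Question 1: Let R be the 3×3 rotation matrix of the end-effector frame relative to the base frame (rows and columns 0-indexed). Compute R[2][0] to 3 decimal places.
-0.500

End-effector x-axis (col 0 of R) = (-0.5000,-0.7071,-0.5000)
R[2][0] = -0.5000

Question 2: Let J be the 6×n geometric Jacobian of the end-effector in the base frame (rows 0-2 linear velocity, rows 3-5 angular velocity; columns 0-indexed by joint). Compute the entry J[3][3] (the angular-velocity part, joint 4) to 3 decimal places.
axis z_3 = (0.7071,0.0000,-0.7071); lever o_n−o_3 = (0.1213,-2.8284,-4.1213)
cross product → J_v[:, 3] = (-2.0000,2.8284,-2.0000)
J_ω[:, 3] = z_3
entry J[3][3] = 0.7071

0.707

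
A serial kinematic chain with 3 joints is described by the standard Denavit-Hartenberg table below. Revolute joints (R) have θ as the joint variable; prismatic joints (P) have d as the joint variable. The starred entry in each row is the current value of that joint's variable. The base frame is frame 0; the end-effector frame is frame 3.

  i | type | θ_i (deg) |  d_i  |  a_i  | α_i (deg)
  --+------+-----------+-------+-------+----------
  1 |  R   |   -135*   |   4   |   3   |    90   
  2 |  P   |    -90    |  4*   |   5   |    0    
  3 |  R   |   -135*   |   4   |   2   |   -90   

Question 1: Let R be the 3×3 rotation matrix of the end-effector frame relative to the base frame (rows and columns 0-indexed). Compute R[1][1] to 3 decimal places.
-0.707

End-effector y-axis (col 1 of R) = (0.7071,-0.7071,-0.0000)
R[1][1] = -0.7071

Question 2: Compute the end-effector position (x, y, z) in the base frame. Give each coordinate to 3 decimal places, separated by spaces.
-6.778 4.536 0.414

after link 1: o_1 = (-2.1213, -2.1213, 4.0000)
after link 2: o_2 = (-4.9497, 0.7071, -1.0000)
after link 3: o_3 = (-6.7782, 4.5355, 0.4142)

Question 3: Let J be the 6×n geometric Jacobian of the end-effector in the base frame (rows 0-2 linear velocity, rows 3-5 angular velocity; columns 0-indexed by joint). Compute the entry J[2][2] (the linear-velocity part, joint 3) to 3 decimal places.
axis z_2 = (-0.7071,0.7071,0.0000); lever o_n−o_2 = (-1.8284,3.8284,1.4142)
cross product → J_v[:, 2] = (1.0000,1.0000,-1.4142)
J_ω[:, 2] = z_2
entry J[2][2] = -1.4142

-1.414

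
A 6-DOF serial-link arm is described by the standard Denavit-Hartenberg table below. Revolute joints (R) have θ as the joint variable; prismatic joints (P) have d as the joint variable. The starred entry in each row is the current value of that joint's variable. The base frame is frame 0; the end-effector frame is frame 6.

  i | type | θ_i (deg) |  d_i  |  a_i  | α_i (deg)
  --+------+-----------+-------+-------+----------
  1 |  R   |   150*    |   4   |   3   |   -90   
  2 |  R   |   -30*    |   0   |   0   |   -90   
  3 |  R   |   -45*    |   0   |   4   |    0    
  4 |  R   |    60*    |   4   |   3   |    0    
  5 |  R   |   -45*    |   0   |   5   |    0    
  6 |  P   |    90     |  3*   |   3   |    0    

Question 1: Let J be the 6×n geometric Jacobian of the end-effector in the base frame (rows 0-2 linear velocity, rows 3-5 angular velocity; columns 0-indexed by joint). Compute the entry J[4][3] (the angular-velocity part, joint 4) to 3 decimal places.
0.250

axis z_3 = (-0.4330,0.2500,-0.8660); lever o_n−o_3 = (-9.1398,6.2867,-1.6982)
cross product → J_v[:, 3] = (5.0199,7.1799,-0.4373)
J_ω[:, 3] = z_3
entry J[4][3] = 0.2500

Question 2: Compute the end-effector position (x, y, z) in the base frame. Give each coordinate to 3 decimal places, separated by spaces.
after link 1: o_1 = (-2.5981, 1.5000, 4.0000)
after link 2: o_2 = (-2.5981, 1.5000, 4.0000)
after link 3: o_3 = (-6.1336, 0.2753, 5.4142)
after link 4: o_4 = (-9.6508, 3.2025, 3.3990)
after link 5: o_5 = (-14.1484, 2.9124, 5.5641)
after link 6: o_6 = (-15.2734, 6.5619, 3.7160)

-15.273 6.562 3.716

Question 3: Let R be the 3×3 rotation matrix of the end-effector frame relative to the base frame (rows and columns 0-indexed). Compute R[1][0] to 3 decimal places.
End-effector x-axis (col 0 of R) = (0.0580,0.9665,0.2500)
R[1][0] = 0.9665

0.967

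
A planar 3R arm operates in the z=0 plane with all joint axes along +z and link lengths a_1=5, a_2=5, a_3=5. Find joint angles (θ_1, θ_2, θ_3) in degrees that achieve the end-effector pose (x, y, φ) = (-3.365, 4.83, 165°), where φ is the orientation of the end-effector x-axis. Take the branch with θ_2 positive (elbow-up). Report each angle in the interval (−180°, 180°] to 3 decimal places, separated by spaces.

0.002 134.995 30.003

wrist centre = target − a_3·(cos φ, sin φ) = (1.4646, 3.5359)
cos θ_2 = (14.6478−5²−5²)/(2·5·5) = -0.7070; θ_2 = 134.9950° (elbow-up)
β = atan2(3.5359,1.4646) = 67.4999°; ψ = atan2(3.5358,1.4648) = 67.4975°
θ_1 = β − ψ = 0.0024°
θ_3 = φ − θ_1 − θ_2 = 30.0026° (wrapped to (-180°,180°])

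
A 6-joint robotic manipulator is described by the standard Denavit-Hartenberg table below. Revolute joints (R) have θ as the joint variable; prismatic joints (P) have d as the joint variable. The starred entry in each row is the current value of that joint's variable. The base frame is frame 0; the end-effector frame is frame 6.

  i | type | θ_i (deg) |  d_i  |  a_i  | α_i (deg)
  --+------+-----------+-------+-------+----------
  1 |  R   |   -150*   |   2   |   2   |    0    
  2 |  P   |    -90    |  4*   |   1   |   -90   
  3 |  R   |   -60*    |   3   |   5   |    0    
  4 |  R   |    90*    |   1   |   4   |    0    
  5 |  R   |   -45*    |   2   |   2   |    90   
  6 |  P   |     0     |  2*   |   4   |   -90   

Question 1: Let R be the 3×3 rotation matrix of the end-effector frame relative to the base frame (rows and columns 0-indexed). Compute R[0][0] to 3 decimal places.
End-effector x-axis (col 0 of R) = (-0.4830,0.8365,0.2588)
R[0][0] = -0.4830

-0.483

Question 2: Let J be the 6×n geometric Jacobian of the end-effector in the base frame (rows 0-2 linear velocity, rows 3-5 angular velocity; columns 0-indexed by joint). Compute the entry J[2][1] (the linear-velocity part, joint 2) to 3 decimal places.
1.000

prismatic axis z_1 = (0.0000,0.0000,1.0000)
J_v[:, 1] = z_1; J_ω[:, 1] = (0,0,0)
entry J[2][1] = 1.0000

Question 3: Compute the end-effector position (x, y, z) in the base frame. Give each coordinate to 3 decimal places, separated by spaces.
-13.049 6.602 11.815

after link 1: o_1 = (-1.7321, -1.0000, 2.0000)
after link 2: o_2 = (-2.2321, -0.1340, 6.0000)
after link 3: o_3 = (-6.0801, 0.5311, 10.3301)
after link 4: o_4 = (-8.6782, 3.0311, 8.3301)
after link 5: o_5 = (-11.3762, 3.7041, 8.8478)
after link 6: o_6 = (-13.0492, 6.6019, 11.8149)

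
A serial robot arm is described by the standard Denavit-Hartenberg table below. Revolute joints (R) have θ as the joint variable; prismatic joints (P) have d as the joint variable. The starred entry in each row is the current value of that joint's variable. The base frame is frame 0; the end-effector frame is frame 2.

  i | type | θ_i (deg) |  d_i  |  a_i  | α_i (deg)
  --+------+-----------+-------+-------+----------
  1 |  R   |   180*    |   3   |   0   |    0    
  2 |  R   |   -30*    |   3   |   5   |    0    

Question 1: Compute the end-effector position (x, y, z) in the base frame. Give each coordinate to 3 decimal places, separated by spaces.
-4.330 2.500 6.000

after link 1: o_1 = (0.0000, 0.0000, 3.0000)
after link 2: o_2 = (-4.3301, 2.5000, 6.0000)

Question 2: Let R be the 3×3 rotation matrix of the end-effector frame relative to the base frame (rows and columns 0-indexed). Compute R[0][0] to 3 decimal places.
End-effector x-axis (col 0 of R) = (-0.8660,0.5000,0.0000)
R[0][0] = -0.8660

-0.866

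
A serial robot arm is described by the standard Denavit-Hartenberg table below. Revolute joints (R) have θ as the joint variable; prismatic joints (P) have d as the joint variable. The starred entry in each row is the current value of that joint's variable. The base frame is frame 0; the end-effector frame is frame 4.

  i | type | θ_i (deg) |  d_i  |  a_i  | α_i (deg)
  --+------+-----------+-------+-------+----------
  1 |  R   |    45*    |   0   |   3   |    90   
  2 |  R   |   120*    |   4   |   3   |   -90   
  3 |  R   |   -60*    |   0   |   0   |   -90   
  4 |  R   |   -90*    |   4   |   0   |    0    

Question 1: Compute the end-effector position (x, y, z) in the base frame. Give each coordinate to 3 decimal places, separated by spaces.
after link 1: o_1 = (2.1213, 2.1213, 0.0000)
after link 2: o_2 = (3.8891, -1.7678, 2.5981)
after link 3: o_3 = (3.8891, -1.7678, 2.5981)
after link 4: o_4 = (1.2501, -1.5783, 5.5981)

1.250 -1.578 5.598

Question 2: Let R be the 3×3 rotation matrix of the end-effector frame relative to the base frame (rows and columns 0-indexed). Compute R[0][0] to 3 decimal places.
End-effector x-axis (col 0 of R) = (-0.6124,-0.6124,-0.5000)
R[0][0] = -0.6124

-0.612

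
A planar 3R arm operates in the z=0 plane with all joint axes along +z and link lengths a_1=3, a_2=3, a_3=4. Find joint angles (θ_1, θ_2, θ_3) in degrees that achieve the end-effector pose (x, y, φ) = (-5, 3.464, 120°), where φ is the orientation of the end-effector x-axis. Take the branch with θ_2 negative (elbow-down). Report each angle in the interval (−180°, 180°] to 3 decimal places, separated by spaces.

-119.998 -120.000 -0.002

wrist centre = target − a_3·(cos φ, sin φ) = (-3.0000, -0.0001)
cos θ_2 = (9.0000−3²−3²)/(2·3·3) = -0.5000; θ_2 = -120.0000° (elbow-down)
β = atan2(-0.0001,-3.0000) = -179.9981°; ψ = atan2(-2.5981,1.5000) = -60.0000°
θ_1 = β − ψ = -119.9981°
θ_3 = φ − θ_1 − θ_2 = -0.0019° (wrapped to (-180°,180°])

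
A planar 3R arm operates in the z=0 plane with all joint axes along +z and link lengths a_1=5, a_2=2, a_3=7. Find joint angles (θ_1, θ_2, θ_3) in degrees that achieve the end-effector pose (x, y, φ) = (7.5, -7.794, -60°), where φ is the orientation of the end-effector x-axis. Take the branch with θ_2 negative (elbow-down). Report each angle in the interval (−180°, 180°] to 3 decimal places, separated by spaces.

wrist centre = target − a_3·(cos φ, sin φ) = (4.0000, -1.7318)
cos θ_2 = (18.9992−5²−2²)/(2·5·2) = -0.5000; θ_2 = -120.0026° (elbow-down)
β = atan2(-1.7318,4.0000) = -23.4105°; ψ = atan2(-1.7320,3.9999) = -23.4131°
θ_1 = β − ψ = 0.0026°
θ_3 = φ − θ_1 − θ_2 = 60.0000° (wrapped to (-180°,180°])

0.003 -120.003 60.000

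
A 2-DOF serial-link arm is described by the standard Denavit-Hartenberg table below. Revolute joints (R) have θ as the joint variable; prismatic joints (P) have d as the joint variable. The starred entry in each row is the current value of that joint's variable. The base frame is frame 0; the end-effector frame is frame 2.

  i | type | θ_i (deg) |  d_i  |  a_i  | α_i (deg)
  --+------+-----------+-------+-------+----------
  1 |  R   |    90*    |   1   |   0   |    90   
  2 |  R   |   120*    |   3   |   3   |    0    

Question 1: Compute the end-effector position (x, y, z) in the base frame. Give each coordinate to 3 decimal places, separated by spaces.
after link 1: o_1 = (0.0000, 0.0000, 1.0000)
after link 2: o_2 = (3.0000, -1.5000, 3.5981)

3.000 -1.500 3.598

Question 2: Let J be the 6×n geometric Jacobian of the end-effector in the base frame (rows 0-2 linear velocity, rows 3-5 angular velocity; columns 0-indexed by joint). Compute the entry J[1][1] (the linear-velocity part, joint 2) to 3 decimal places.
axis z_1 = (1.0000,-0.0000,0.0000); lever o_n−o_1 = (3.0000,-1.5000,2.5981)
cross product → J_v[:, 1] = (-0.0000,-2.5981,-1.5000)
J_ω[:, 1] = z_1
entry J[1][1] = -2.5981

-2.598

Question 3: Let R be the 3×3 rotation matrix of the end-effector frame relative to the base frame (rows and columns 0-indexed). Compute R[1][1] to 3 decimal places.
-0.866

End-effector y-axis (col 1 of R) = (-0.0000,-0.8660,-0.5000)
R[1][1] = -0.8660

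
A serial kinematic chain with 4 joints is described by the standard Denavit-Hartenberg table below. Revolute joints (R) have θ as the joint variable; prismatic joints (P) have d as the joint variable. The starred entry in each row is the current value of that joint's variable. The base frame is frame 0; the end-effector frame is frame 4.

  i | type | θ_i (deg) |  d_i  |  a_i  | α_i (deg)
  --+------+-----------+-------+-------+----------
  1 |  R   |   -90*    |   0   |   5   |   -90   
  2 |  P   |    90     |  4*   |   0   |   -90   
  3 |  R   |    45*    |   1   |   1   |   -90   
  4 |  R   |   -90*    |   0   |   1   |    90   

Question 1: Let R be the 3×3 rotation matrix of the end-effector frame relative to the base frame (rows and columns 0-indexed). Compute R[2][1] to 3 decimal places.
0.707

End-effector y-axis (col 1 of R) = (-0.7071,0.0000,0.7071)
R[2][1] = 0.7071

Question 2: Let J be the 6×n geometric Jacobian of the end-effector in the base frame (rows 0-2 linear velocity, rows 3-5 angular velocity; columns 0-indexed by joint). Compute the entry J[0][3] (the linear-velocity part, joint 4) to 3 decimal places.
-0.707

axis z_3 = (-0.7071,0.0000,0.7071); lever o_n−o_3 = (0.0000,1.0000,-0.0000)
cross product → J_v[:, 3] = (-0.7071,-0.0000,-0.7071)
J_ω[:, 3] = z_3
entry J[0][3] = -0.7071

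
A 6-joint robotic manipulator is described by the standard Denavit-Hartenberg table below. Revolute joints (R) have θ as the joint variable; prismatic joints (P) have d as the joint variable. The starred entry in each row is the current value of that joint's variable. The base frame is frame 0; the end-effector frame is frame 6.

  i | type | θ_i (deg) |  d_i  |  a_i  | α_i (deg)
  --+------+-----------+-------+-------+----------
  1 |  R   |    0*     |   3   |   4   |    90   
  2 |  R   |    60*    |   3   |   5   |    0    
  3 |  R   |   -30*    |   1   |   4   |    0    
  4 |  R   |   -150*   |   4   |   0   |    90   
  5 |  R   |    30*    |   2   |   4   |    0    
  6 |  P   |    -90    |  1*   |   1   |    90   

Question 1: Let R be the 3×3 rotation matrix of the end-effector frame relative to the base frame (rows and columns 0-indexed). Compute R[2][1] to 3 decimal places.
0.500

End-effector y-axis (col 1 of R) = (-0.8660,-0.0000,0.5000)
R[2][1] = 0.5000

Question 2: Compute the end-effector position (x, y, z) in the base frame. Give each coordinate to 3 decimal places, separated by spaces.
5.384 -9.134 7.397

after link 1: o_1 = (4.0000, 0.0000, 3.0000)
after link 2: o_2 = (6.5000, -3.0000, 7.3301)
after link 3: o_3 = (9.9641, -4.0000, 9.3301)
after link 4: o_4 = (9.9641, -8.0000, 9.3301)
after link 5: o_5 = (6.5000, -10.0000, 7.3301)
after link 6: o_6 = (5.3840, -9.1340, 7.3971)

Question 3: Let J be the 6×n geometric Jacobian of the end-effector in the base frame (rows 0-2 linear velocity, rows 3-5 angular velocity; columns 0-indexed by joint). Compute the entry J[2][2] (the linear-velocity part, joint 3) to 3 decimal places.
-1.116

axis z_2 = (0.0000,-1.0000,0.0000); lever o_n−o_2 = (-1.1160,-6.1340,0.0670)
cross product → J_v[:, 2] = (-0.0670,-0.0000,-1.1160)
J_ω[:, 2] = z_2
entry J[2][2] = -1.1160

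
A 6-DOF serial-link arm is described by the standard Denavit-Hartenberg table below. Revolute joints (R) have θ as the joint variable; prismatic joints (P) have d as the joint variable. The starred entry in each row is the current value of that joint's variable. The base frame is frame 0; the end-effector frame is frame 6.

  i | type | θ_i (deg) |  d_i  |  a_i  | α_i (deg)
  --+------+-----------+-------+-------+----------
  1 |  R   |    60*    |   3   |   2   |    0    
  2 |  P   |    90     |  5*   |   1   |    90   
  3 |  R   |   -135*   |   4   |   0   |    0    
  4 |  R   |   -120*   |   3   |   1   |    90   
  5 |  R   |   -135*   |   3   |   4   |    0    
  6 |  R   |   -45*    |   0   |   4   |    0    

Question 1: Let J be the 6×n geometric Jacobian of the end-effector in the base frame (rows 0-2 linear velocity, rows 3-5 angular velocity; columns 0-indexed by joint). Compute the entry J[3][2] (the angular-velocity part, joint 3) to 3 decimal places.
axis z_2 = (0.5000,0.8660,0.0000); lever o_n−o_2 = (-1.7302,5.8158,-4.8534)
cross product → J_v[:, 2] = (-4.2031,2.4267,4.4063)
J_ω[:, 2] = z_2
entry J[3][2] = 0.5000

0.500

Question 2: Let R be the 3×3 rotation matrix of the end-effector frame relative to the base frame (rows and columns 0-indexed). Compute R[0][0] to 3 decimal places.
End-effector x-axis (col 0 of R) = (-0.2241,0.1294,-0.9659)
R[0][0] = -0.2241

-0.224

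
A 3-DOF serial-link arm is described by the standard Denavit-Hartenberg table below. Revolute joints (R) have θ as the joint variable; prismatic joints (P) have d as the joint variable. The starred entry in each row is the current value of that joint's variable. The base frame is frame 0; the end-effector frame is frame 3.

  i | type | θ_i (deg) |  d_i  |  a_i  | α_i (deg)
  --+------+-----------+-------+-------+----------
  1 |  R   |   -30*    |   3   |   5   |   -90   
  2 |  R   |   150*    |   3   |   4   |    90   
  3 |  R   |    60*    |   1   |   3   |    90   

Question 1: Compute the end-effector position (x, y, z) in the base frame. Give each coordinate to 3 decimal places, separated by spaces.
after link 1: o_1 = (4.3301, -2.5000, 3.0000)
after link 2: o_2 = (2.8301, 1.8301, 1.0000)
after link 3: o_3 = (3.4372, 4.4796, -0.6160)

3.437 4.480 -0.616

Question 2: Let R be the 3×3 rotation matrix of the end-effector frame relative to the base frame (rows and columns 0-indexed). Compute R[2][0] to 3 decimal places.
End-effector x-axis (col 0 of R) = (0.0580,0.9665,-0.2500)
R[2][0] = -0.2500

-0.250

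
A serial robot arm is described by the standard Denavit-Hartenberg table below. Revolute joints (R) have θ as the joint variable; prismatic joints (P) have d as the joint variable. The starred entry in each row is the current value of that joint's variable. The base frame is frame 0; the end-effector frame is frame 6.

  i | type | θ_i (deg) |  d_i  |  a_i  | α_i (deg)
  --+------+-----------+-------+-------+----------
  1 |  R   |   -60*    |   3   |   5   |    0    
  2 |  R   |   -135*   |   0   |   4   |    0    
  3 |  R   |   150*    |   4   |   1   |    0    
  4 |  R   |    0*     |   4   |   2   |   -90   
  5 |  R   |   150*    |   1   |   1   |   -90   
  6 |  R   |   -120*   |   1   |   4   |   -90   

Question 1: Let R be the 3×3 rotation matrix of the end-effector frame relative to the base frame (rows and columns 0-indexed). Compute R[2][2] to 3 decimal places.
-0.433

End-effector z-axis (col 2 of R) = (-0.1768,0.8839,-0.4330)
R[2][2] = -0.4330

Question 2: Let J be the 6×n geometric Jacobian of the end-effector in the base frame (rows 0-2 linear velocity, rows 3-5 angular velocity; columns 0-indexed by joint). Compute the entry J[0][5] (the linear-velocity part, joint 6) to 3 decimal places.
axis z_5 = (-0.3536,0.3536,0.8660); lever o_n−o_5 = (3.3207,1.5783,1.8660)
cross product → J_v[:, 5] = (-0.7071,3.5355,-1.7321)
J_ω[:, 5] = z_5
entry J[0][5] = -0.7071

-0.707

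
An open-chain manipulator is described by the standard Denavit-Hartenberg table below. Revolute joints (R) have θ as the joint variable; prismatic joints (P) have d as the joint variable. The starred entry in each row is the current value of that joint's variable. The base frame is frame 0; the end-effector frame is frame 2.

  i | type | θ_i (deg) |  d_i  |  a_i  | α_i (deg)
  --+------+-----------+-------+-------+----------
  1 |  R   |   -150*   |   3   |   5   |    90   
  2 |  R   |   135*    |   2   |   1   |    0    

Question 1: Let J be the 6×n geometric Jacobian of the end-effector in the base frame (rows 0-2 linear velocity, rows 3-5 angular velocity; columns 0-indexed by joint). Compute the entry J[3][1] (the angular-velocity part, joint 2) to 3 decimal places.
axis z_1 = (-0.5000,0.8660,0.0000); lever o_n−o_1 = (-0.3876,2.0856,0.7071)
cross product → J_v[:, 1] = (0.6124,0.3536,-0.7071)
J_ω[:, 1] = z_1
entry J[3][1] = -0.5000

-0.500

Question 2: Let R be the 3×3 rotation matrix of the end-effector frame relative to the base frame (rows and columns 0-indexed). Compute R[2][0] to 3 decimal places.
End-effector x-axis (col 0 of R) = (0.6124,0.3536,0.7071)
R[2][0] = 0.7071

0.707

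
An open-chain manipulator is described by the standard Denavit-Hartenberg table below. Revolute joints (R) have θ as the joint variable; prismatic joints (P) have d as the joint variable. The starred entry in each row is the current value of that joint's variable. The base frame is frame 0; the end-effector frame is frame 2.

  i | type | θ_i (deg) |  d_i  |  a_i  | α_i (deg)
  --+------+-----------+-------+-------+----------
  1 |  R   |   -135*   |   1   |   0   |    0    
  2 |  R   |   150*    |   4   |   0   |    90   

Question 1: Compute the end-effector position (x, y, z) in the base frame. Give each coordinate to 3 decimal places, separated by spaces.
0.000 0.000 5.000

after link 1: o_1 = (0.0000, 0.0000, 1.0000)
after link 2: o_2 = (0.0000, 0.0000, 5.0000)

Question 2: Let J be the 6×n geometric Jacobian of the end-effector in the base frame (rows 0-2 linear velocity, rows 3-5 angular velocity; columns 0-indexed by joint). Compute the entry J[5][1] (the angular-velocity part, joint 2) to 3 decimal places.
axis z_1 = (0.0000,0.0000,1.0000); lever o_n−o_1 = (0.0000,0.0000,4.0000)
cross product → J_v[:, 1] = (0.0000,0.0000,0.0000)
J_ω[:, 1] = z_1
entry J[5][1] = 1.0000

1.000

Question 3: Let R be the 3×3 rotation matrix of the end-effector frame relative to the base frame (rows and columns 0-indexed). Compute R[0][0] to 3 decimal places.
End-effector x-axis (col 0 of R) = (0.9659,0.2588,0.0000)
R[0][0] = 0.9659

0.966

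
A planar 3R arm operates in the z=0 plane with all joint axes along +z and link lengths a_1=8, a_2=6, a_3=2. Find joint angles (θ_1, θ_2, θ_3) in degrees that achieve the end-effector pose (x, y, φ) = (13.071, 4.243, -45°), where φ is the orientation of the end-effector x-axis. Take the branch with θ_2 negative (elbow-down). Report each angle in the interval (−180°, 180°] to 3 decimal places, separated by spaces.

wrist centre = target − a_3·(cos φ, sin φ) = (11.6568, 5.6572)
cos θ_2 = (167.8847−8²−6²)/(2·8·6) = 0.7071; θ_2 = -44.9979° (elbow-down)
β = atan2(5.6572,11.6568) = 25.8880°; ψ = atan2(-4.2425,12.2428) = -19.1127°
θ_1 = β − ψ = 45.0007°
θ_3 = φ − θ_1 − θ_2 = -45.0028° (wrapped to (-180°,180°])

45.001 -44.998 -45.003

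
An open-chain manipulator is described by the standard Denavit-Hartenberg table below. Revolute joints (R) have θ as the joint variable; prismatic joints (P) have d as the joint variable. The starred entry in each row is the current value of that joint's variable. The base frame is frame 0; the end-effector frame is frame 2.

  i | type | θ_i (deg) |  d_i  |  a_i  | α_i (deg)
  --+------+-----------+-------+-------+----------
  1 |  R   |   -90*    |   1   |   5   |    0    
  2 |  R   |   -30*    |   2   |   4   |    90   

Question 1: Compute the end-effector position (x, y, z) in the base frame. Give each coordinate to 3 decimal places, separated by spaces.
-2.000 -8.464 3.000

after link 1: o_1 = (0.0000, -5.0000, 1.0000)
after link 2: o_2 = (-2.0000, -8.4641, 3.0000)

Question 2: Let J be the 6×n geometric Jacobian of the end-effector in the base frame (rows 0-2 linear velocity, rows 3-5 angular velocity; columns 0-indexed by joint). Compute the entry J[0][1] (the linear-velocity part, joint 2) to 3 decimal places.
axis z_1 = (0.0000,0.0000,1.0000); lever o_n−o_1 = (-2.0000,-3.4641,2.0000)
cross product → J_v[:, 1] = (3.4641,-2.0000,0.0000)
J_ω[:, 1] = z_1
entry J[0][1] = 3.4641

3.464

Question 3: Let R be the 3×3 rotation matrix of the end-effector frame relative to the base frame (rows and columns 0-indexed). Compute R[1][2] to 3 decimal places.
End-effector z-axis (col 2 of R) = (-0.8660,0.5000,0.0000)
R[1][2] = 0.5000

0.500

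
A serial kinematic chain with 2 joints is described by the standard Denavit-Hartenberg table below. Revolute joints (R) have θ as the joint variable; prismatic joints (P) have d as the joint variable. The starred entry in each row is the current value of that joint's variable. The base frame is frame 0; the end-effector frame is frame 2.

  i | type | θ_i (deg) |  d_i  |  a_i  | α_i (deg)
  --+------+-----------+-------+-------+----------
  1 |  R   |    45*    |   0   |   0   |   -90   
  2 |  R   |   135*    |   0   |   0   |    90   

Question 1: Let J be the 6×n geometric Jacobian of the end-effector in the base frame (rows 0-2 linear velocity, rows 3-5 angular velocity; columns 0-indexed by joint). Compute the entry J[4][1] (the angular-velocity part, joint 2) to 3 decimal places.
axis z_1 = (-0.7071,0.7071,0.0000); lever o_n−o_1 = (0.0000,0.0000,0.0000)
cross product → J_v[:, 1] = (0.0000,0.0000,-0.0000)
J_ω[:, 1] = z_1
entry J[4][1] = 0.7071

0.707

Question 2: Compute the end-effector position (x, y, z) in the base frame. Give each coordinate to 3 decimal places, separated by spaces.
after link 1: o_1 = (0.0000, 0.0000, 0.0000)
after link 2: o_2 = (0.0000, 0.0000, 0.0000)

0.000 0.000 0.000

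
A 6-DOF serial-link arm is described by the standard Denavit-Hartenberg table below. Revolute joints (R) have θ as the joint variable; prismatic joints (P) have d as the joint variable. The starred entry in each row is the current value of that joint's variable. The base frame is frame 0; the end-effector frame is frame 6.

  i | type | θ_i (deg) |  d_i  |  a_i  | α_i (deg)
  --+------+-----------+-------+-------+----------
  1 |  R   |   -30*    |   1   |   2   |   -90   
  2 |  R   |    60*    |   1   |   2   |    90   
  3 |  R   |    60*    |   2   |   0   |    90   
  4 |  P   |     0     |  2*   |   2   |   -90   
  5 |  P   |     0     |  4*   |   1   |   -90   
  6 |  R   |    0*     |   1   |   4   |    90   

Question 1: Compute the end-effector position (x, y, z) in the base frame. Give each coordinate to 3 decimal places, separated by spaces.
12.270 0.493 -1.513

after link 1: o_1 = (1.7321, -1.0000, 1.0000)
after link 2: o_2 = (3.0981, -0.6340, -0.7321)
after link 3: o_3 = (4.5981, -1.5000, 0.2679)
after link 4: o_4 = (6.1471, -1.5490, -2.0981)
after link 5: o_5 = (9.7966, -2.6561, -0.5311)
after link 6: o_6 = (12.2697, 0.4934, -1.5131)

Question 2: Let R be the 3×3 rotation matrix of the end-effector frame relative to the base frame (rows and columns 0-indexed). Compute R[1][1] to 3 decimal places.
End-effector y-axis (col 1 of R) = (-0.1250,0.6495,0.7500)
R[1][1] = 0.6495

0.650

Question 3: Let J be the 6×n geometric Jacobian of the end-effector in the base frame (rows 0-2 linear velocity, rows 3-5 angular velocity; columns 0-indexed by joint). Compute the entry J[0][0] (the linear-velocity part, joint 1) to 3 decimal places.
axis z_0 = ẑ; lever o_n−o_0 = (12.2697,0.4934,-1.5131)
cross product → J_v[:, 0] = (-0.4934,12.2697,0.0000)
J_ω[:, 0] = z_0
entry J[0][0] = -0.4934

-0.493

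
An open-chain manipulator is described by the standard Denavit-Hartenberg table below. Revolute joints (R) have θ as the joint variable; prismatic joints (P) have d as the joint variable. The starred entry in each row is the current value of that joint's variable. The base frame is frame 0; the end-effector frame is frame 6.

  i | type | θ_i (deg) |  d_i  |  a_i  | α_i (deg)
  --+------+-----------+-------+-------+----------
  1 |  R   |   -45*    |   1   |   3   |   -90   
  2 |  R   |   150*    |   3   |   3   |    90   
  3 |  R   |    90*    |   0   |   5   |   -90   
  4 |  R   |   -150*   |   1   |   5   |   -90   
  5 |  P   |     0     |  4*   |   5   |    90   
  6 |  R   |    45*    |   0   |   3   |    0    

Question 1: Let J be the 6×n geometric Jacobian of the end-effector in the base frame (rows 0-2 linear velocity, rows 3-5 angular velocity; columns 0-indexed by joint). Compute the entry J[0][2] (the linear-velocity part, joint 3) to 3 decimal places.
axis z_2 = (0.3536,-0.3536,-0.8660); lever o_n−o_2 = (2.9064,-6.3524,-9.3397)
cross product → J_v[:, 2] = (-2.1993,0.7851,-1.2184)
J_ω[:, 2] = z_2
entry J[0][2] = -2.1993

-2.199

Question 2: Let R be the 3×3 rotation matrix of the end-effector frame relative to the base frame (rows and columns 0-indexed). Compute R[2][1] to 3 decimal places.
-0.224

End-effector y-axis (col 1 of R) = (0.7745,0.5915,-0.2241)
R[2][1] = -0.2241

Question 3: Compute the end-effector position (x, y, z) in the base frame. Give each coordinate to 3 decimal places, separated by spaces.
after link 1: o_1 = (2.1213, -2.1213, 1.0000)
after link 2: o_2 = (2.4055, 1.8371, -0.5000)
after link 3: o_3 = (5.9411, 5.3727, -0.5000)
after link 4: o_4 = (4.3755, 0.8145, -2.1651)
after link 5: o_5 = (4.8364, -2.9417, -7.3301)
after link 6: o_6 = (5.3119, -4.5153, -9.8397)

5.312 -4.515 -9.840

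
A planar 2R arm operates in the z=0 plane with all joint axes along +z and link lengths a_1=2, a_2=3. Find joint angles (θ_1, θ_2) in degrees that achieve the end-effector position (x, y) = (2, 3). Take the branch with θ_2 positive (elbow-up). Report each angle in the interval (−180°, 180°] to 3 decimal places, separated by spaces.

cos θ_2 = (13.0000−2²−3²)/(2·2·3) = 0.0000; θ_2 = 90.0000° (elbow-up)
β = atan2(3.0000,2.0000) = 56.3099°; ψ = atan2(3.0000,2.0000) = 56.3099°
θ_1 = β − ψ = 0.0000°

0.000 90.000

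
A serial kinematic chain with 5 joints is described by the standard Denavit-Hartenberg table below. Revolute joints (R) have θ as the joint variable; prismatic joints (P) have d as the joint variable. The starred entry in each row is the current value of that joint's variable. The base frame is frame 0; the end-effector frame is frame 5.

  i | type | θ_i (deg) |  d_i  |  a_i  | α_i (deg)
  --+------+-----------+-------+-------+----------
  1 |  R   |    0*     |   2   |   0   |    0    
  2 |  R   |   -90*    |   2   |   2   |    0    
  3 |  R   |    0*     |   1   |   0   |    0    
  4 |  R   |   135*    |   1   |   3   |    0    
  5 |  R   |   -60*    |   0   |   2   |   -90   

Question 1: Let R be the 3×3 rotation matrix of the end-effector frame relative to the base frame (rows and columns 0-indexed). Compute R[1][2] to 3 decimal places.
0.966

End-effector z-axis (col 2 of R) = (0.2588,0.9659,0.0000)
R[1][2] = 0.9659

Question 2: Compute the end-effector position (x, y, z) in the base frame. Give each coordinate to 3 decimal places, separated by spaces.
after link 1: o_1 = (0.0000, 0.0000, 2.0000)
after link 2: o_2 = (0.0000, -2.0000, 4.0000)
after link 3: o_3 = (0.0000, -2.0000, 5.0000)
after link 4: o_4 = (2.1213, 0.1213, 6.0000)
after link 5: o_5 = (4.0532, -0.3963, 6.0000)

4.053 -0.396 6.000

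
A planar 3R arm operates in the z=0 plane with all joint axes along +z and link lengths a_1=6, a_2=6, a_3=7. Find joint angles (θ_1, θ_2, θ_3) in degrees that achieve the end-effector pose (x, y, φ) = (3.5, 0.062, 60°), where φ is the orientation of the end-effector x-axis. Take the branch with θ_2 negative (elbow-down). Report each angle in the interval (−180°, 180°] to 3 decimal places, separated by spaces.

wrist centre = target − a_3·(cos φ, sin φ) = (-0.0000, -6.0002)
cos θ_2 = (36.0021−6²−6²)/(2·6·6) = -0.5000; θ_2 = -119.9980° (elbow-down)
β = atan2(-6.0002,-0.0000) = -90.0000°; ψ = atan2(-5.1963,3.0002) = -59.9990°
θ_1 = β − ψ = -30.0010°
θ_3 = φ − θ_1 − θ_2 = -150.0010° (wrapped to (-180°,180°])

-30.001 -119.998 -150.001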